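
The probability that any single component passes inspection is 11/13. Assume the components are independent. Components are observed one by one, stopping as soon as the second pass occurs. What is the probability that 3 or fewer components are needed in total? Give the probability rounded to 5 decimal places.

0.93628

Finishing within 3 components ⇔ at least 2 successes in the first 3. With X ~ Binomial(3, 0.846154), P(Y ≤ 3) = 1 − P(X ≤ 1).
  k=0: C(3,0)·0.846154^0·0.153846^3 = 0.0036413
  k=1: C(3,1)·0.846154^1·0.153846^2 = 0.0600819
1 − 0.0637233 = 0.9362767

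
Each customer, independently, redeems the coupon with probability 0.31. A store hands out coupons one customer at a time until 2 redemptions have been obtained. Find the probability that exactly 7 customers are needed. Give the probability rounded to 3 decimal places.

0.090

Y = trial on which the second success occurs; negative binomial, r=2, p=0.31.
P(Y=7) = C(6,1) · p^2 · (1−p)^5
= 6 · 0.0961 · 0.1564 = 0.09018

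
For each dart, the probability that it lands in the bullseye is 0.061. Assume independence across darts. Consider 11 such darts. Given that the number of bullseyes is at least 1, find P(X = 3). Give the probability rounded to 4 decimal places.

X ~ Binomial(11, 0.061). Want P(X=3 | X≥1) = P(X=3) / P(X≥1).
P(X=3) = C(11,3)·0.061^3·0.939^8 = 0.022636
P(X≥1) = 1 − 0.500405 = 0.499595
Ratio = 0.022636 / 0.499595 = 0.045309

0.0453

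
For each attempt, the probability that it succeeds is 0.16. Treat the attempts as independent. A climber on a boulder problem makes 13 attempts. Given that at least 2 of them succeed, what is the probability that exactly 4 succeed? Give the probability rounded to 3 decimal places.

X ~ Binomial(13, 0.16). Want P(X=4 | X≥2) = P(X=4) / P(X≥2).
P(X=4) = C(13,4)·0.16^4·0.84^9 = 0.09757
P(X≥2) = 1 − 0.10366 − 0.25669 = 0.63964
Ratio = 0.09757 / 0.63964 = 0.15253

0.153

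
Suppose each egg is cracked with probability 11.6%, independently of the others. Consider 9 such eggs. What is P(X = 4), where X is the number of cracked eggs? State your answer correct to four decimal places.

X ~ Binomial(n=9, p=0.116).
P(X=4) = C(9,4) · p^4 · (1−p)^5
= 126 · 0.00018106 · 0.53984 = 0.012316

0.0123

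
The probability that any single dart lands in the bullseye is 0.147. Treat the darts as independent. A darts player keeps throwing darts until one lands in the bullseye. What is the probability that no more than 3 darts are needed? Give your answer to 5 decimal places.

0.37935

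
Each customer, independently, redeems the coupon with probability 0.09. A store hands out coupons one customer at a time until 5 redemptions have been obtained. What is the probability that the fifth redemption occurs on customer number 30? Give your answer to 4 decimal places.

Y = trial on which the fifth success occurs; negative binomial, r=5, p=0.09.
P(Y=30) = C(29,4) · p^5 · (1−p)^25
= 23751 · 5.9049e-06 · 0.094631 = 0.013272

0.0133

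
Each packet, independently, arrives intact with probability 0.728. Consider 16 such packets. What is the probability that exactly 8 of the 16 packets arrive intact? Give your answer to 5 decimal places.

0.03042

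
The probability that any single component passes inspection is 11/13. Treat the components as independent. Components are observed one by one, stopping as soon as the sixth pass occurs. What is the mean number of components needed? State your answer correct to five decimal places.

7.09091

Y = total components until the sixth success; negative binomial with r=6, p=0.846154.
E[Y] = r / p = 6 / 0.846154 = 7.0909091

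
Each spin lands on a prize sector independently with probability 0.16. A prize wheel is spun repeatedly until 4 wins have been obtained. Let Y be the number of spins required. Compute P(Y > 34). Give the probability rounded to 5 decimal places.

0.18429

Needing more than 34 spins ⇔ fewer than 4 successes in the first 34. With X ~ Binomial(34, 0.16), P(Y > 34) = P(X ≤ 3).
  k=0: C(34,0)·0.16^0·0.84^34 = 0.0026638
  k=1: C(34,1)·0.16^1·0.84^33 = 0.0172510
  k=2: C(34,2)·0.16^2·0.84^32 = 0.0542176
  k=3: C(34,3)·0.16^3·0.84^31 = 0.1101563
P(X ≤ 3) = 0.1842887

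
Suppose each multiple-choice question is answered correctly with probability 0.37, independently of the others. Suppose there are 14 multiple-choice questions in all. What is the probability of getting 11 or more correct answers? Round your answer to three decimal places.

0.002

X ~ Binomial(14, 0.37); P(X ≥ 11) = Σ C(14,k) p^k (1−p)^(14−k) over k:
  k=11: C(14,11)·0.37^11·0.63^3 = 0.00162
  k=12: C(14,12)·0.37^12·0.63^2 = 0.00024
  k=13: C(14,13)·0.37^13·0.63^1 = 0.00002
  k=14: C(14,14)·0.37^14·0.63^0 = 0.00000
Total = 0.00188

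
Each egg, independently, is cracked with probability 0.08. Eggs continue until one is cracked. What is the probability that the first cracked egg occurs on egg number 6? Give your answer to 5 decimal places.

0.05273

Geometric (trials to first success), p = 0.08.
P(Y = 6) = (1−p)^5 · p = 0.65908 · 0.08 = 0.0527265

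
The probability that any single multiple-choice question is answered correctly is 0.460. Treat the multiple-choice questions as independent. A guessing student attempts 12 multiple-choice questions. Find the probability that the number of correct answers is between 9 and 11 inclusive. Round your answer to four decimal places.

0.0414

X ~ Binomial(12, 0.46); P(9 ≤ X ≤ 11) = Σ C(12,k) p^k (1−p)^(12−k) over k:
  k=9: C(12,9)·0.46^9·0.54^3 = 0.031947
  k=10: C(12,10)·0.46^10·0.54^2 = 0.008164
  k=11: C(12,11)·0.46^11·0.54^1 = 0.001264
Total = 0.041375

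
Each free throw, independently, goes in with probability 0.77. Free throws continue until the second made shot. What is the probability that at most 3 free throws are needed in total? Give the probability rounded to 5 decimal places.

0.86563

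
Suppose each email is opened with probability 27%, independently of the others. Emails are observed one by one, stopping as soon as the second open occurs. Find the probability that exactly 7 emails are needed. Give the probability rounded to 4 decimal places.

Y = trial on which the second success occurs; negative binomial, r=2, p=0.27.
P(Y=7) = C(6,1) · p^2 · (1−p)^5
= 6 · 0.0729 · 0.20731 = 0.090676

0.0907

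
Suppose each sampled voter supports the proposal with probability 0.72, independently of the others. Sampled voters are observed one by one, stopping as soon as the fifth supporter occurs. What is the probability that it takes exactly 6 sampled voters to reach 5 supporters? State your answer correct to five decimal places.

Y = trial on which the fifth success occurs; negative binomial, r=5, p=0.72.
P(Y=6) = C(5,4) · p^5 · (1−p)^1
= 5 · 0.19349 · 0.28 = 0.2708885

0.27089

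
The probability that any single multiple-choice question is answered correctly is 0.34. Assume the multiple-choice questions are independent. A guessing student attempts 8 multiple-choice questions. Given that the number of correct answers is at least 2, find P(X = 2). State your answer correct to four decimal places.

0.3280

X ~ Binomial(8, 0.34). Want P(X=2 | X≥2) = P(X=2) / P(X≥2).
P(X=2) = C(8,2)·0.34^2·0.66^6 = 0.267534
P(X≥2) = 1 − 0.036004 − 0.148380 = 0.815616
Ratio = 0.267534 / 0.815616 = 0.328015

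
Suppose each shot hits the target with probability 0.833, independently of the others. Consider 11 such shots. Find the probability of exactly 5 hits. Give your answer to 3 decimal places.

0.004

X ~ Binomial(n=11, p=0.833).
P(X=5) = C(11,5) · p^5 · (1−p)^6
= 462 · 0.40107 · 2.1692e-05 = 0.00402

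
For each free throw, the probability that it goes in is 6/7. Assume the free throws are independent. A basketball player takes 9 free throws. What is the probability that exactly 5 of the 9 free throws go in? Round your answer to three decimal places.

0.024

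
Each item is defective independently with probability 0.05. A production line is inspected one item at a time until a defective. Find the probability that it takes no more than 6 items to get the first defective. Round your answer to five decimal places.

0.26491

Y = number of items to the first success; geometric, p = 0.05.
P(Y ≤ 6) = 1 − (1−p)^6 = 1 − 0.7350919 = 0.2649081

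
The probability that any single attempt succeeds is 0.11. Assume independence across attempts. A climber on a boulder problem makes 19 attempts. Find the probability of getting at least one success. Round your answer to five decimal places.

P(at least one) = 1 − P(none) = 1 − (1 − 0.11)^19
= 1 − 0.1092472 = 0.8907528

0.89075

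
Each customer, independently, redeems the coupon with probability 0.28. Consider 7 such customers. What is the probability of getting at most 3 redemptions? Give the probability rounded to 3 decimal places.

0.898

X ~ Binomial(7, 0.28); P(X ≤ 3) = Σ C(7,k) p^k (1−p)^(7−k) over k:
  k=0: C(7,0)·0.28^0·0.72^7 = 0.10031
  k=1: C(7,1)·0.28^1·0.72^6 = 0.27306
  k=2: C(7,2)·0.28^2·0.72^5 = 0.31856
  k=3: C(7,3)·0.28^3·0.72^4 = 0.20648
Total = 0.89840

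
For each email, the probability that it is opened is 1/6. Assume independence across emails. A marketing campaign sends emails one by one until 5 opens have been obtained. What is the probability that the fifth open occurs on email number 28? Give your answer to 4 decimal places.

0.0341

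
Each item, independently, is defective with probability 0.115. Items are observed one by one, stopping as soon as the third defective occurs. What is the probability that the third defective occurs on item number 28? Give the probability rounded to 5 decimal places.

Y = trial on which the third success occurs; negative binomial, r=3, p=0.115.
P(Y=28) = C(27,2) · p^3 · (1−p)^25
= 351 · 0.0015209 · 0.047161 = 0.0251757

0.02518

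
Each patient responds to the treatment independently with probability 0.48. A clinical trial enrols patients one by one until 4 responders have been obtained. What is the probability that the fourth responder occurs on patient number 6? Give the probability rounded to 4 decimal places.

Y = trial on which the fourth success occurs; negative binomial, r=4, p=0.48.
P(Y=6) = C(5,3) · p^4 · (1−p)^2
= 10 · 0.053084 · 0.2704 = 0.143540

0.1435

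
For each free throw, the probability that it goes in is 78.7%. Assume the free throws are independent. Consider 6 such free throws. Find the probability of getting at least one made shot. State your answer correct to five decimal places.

0.99991

P(at least one) = 1 − P(none) = 1 − (1 − 0.787)^6
= 1 − 0.0000934 = 0.9999066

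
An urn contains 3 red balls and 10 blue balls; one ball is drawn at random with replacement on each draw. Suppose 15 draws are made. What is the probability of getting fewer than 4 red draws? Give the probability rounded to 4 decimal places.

X ~ Binomial(15, 0.230769); P(X ≤ 3) = Σ C(15,k) p^k (1−p)^(15−k) over k:
  k=0: C(15,0)·0.230769^0·0.769231^15 = 0.019537
  k=1: C(15,1)·0.230769^1·0.769231^14 = 0.087915
  k=2: C(15,2)·0.230769^2·0.769231^13 = 0.184621
  k=3: C(15,3)·0.230769^3·0.769231^12 = 0.240008
Total = 0.532080

0.5321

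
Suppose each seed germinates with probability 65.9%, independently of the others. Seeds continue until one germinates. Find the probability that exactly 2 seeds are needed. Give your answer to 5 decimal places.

0.22472

Geometric (trials to first success), p = 0.659.
P(Y = 2) = (1−p)^1 · p = 0.341 · 0.659 = 0.2247190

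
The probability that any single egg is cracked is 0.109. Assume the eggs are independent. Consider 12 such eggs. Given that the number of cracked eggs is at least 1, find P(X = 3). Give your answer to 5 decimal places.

0.13450

X ~ Binomial(12, 0.109). Want P(X=3 | X≥1) = P(X=3) / P(X≥1).
P(X=3) = C(12,3)·0.109^3·0.891^9 = 0.1008327
P(X≥1) = 1 − 0.2503413 = 0.7496587
Ratio = 0.1008327 / 0.7496587 = 0.1345048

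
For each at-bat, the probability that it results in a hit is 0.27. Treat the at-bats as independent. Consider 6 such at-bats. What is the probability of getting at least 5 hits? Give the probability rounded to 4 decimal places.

X ~ Binomial(6, 0.27); P(X ≥ 5) = Σ C(6,k) p^k (1−p)^(6−k) over k:
  k=5: C(6,5)·0.27^5·0.73^1 = 0.006285
  k=6: C(6,6)·0.27^6·0.73^0 = 0.000387
Total = 0.006672

0.0067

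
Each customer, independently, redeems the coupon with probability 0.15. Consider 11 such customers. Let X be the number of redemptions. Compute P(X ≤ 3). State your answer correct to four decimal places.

0.9306

X ~ Binomial(11, 0.15); P(X ≤ 3) = Σ C(11,k) p^k (1−p)^(11−k) over k:
  k=0: C(11,0)·0.15^0·0.85^11 = 0.167343
  k=1: C(11,1)·0.15^1·0.85^10 = 0.324843
  k=2: C(11,2)·0.15^2·0.85^9 = 0.286626
  k=3: C(11,3)·0.15^3·0.85^8 = 0.151743
Total = 0.930555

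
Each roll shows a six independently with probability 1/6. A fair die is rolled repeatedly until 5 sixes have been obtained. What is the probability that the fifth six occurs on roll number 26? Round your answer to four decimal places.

0.0354

Y = trial on which the fifth success occurs; negative binomial, r=5, p=0.166667.
P(Y=26) = C(25,4) · p^5 · (1−p)^21
= 12650 · 0.0001286 · 0.021737 = 0.035361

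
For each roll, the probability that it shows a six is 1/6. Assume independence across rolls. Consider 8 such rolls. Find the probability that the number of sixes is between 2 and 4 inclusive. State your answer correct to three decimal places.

X ~ Binomial(8, 0.166667); P(2 ≤ X ≤ 4) = Σ C(8,k) p^k (1−p)^(8−k) over k:
  k=2: C(8,2)·0.166667^2·0.833333^6 = 0.26048
  k=3: C(8,3)·0.166667^3·0.833333^5 = 0.10419
  k=4: C(8,4)·0.166667^4·0.833333^4 = 0.02605
Total = 0.39071

0.391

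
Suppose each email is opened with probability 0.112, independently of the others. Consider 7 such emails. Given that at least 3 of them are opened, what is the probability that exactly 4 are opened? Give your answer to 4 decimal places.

X ~ Binomial(7, 0.112). Want P(X=4 | X≥3) = P(X=4) / P(X≥3).
P(X=4) = C(7,4)·0.112^4·0.888^3 = 0.003856
P(X≥3) = 1 − 0.435402 − 0.384409 − 0.145452 = 0.034736
Ratio = 0.003856 / 0.034736 = 0.111019

0.1110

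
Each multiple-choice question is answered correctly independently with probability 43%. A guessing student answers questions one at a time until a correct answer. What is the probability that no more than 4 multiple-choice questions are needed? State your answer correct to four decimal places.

Y = number of multiple-choice questions to the first success; geometric, p = 0.43.
P(Y ≤ 4) = 1 − (1−p)^4 = 1 − 0.105560 = 0.894440

0.8944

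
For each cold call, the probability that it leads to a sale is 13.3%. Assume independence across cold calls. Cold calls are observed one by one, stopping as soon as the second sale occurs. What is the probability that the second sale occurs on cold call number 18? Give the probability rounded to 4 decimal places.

0.0307

Y = trial on which the second success occurs; negative binomial, r=2, p=0.133.
P(Y=18) = C(17,1) · p^2 · (1−p)^16
= 17 · 0.017689 · 0.10193 = 0.030652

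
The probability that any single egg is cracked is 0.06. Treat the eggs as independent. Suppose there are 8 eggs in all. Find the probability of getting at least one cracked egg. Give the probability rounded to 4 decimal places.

P(at least one) = 1 − P(none) = 1 − (1 − 0.06)^8
= 1 − 0.609569 = 0.390431

0.3904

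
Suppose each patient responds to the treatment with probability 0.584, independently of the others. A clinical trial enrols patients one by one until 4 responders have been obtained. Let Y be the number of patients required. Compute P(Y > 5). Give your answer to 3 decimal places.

Needing more than 5 patients ⇔ fewer than 4 successes in the first 5. With X ~ Binomial(5, 0.584), P(Y > 5) = P(X ≤ 3).
  k=0: C(5,0)·0.584^0·0.416^5 = 0.01246
  k=1: C(5,1)·0.584^1·0.416^4 = 0.08745
  k=2: C(5,2)·0.584^2·0.416^3 = 0.24553
  k=3: C(5,3)·0.584^3·0.416^2 = 0.34469
P(X ≤ 3) = 0.69013

0.690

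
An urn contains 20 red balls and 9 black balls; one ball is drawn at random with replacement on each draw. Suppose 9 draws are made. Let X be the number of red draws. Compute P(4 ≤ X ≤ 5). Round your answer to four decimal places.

0.2644

X ~ Binomial(9, 0.689655); P(4 ≤ X ≤ 5) = Σ C(9,k) p^k (1−p)^(9−k) over k:
  k=4: C(9,4)·0.689655^4·0.310345^5 = 0.082058
  k=5: C(9,5)·0.689655^5·0.310345^4 = 0.182351
Total = 0.264409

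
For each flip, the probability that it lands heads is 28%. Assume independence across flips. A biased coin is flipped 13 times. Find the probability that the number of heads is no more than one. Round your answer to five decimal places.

X ~ Binomial(13, 0.28); P(X ≤ 1) = Σ C(13,k) p^k (1−p)^(13−k) over k:
  k=0: C(13,0)·0.28^0·0.72^13 = 0.0139741
  k=1: C(13,1)·0.28^1·0.72^12 = 0.0706466
Total = 0.0846207

0.08462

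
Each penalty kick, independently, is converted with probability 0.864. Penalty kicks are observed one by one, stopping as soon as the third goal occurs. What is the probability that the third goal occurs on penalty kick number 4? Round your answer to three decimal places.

Y = trial on which the third success occurs; negative binomial, r=3, p=0.864.
P(Y=4) = C(3,2) · p^3 · (1−p)^1
= 3 · 0.64497 · 0.136 = 0.26315

0.263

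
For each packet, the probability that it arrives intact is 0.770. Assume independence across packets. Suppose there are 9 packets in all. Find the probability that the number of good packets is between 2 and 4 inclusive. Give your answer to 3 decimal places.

0.035

X ~ Binomial(9, 0.77); P(2 ≤ X ≤ 4) = Σ C(9,k) p^k (1−p)^(9−k) over k:
  k=2: C(9,2)·0.77^2·0.23^7 = 0.00073
  k=3: C(9,3)·0.77^3·0.23^6 = 0.00568
  k=4: C(9,4)·0.77^4·0.23^5 = 0.02851
Total = 0.03491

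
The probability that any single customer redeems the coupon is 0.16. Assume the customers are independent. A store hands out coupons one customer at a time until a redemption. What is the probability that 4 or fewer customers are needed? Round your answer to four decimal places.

0.5021

Y = number of customers to the first success; geometric, p = 0.16.
P(Y ≤ 4) = 1 − (1−p)^4 = 1 − 0.497871 = 0.502129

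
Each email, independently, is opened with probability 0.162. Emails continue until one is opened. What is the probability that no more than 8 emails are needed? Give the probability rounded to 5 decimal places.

0.75681

Y = number of emails to the first success; geometric, p = 0.162.
P(Y ≤ 8) = 1 − (1−p)^8 = 1 − 0.2431936 = 0.7568064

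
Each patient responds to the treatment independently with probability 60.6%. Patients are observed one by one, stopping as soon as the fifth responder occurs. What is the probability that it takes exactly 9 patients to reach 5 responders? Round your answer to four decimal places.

0.1379

Y = trial on which the fifth success occurs; negative binomial, r=5, p=0.606.
P(Y=9) = C(8,4) · p^5 · (1−p)^4
= 70 · 0.081727 · 0.024098 = 0.137862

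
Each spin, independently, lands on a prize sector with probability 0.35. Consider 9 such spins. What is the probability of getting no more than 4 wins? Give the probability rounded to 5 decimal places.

0.82828

X ~ Binomial(9, 0.35); P(X ≤ 4) = Σ C(9,k) p^k (1−p)^(9−k) over k:
  k=0: C(9,0)·0.35^0·0.65^9 = 0.0207119
  k=1: C(9,1)·0.35^1·0.65^8 = 0.1003731
  k=2: C(9,2)·0.35^2·0.65^7 = 0.2161882
  k=3: C(9,3)·0.35^3·0.65^6 = 0.2716211
  k=4: C(9,4)·0.35^4·0.65^5 = 0.2193863
Total = 0.8282807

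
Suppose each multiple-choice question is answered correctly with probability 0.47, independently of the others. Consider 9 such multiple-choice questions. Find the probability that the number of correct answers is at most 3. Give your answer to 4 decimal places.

X ~ Binomial(9, 0.47); P(X ≤ 3) = Σ C(9,k) p^k (1−p)^(9−k) over k:
  k=0: C(9,0)·0.47^0·0.53^9 = 0.003300
  k=1: C(9,1)·0.47^1·0.53^8 = 0.026336
  k=2: C(9,2)·0.47^2·0.53^7 = 0.093418
  k=3: C(9,3)·0.47^3·0.53^6 = 0.193298
Total = 0.316352

0.3164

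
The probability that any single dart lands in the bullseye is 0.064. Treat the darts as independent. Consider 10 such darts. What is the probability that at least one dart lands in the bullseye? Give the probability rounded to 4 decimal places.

0.4839

P(at least one) = 1 − P(none) = 1 − (1 − 0.064)^10
= 1 − 0.516129 = 0.483871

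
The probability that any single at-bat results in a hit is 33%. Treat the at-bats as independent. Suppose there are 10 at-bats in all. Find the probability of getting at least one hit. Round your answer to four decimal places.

P(at least one) = 1 − P(none) = 1 − (1 − 0.33)^10
= 1 − 0.018228 = 0.981772

0.9818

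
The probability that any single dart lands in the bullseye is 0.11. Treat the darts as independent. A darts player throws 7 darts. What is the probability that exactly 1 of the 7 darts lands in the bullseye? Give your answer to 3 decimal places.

X ~ Binomial(n=7, p=0.11).
P(X=1) = C(7,1) · p^1 · (1−p)^6
= 7 · 0.11 · 0.49698 = 0.38268

0.383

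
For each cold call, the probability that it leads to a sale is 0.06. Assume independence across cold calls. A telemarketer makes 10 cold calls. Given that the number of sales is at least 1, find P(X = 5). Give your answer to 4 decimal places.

0.0003

X ~ Binomial(10, 0.06). Want P(X=5 | X≥1) = P(X=5) / P(X≥1).
P(X=5) = C(10,5)·0.06^5·0.94^5 = 0.000144
P(X≥1) = 1 − 0.538615 = 0.461385
Ratio = 0.000144 / 0.461385 = 0.000312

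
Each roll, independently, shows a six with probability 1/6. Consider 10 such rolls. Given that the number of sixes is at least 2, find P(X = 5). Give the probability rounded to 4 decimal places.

0.0253

X ~ Binomial(10, 0.166667). Want P(X=5 | X≥2) = P(X=5) / P(X≥2).
P(X=5) = C(10,5)·0.166667^5·0.833333^5 = 0.013024
P(X≥2) = 1 − 0.161506 − 0.323011 = 0.515483
Ratio = 0.013024 / 0.515483 = 0.025265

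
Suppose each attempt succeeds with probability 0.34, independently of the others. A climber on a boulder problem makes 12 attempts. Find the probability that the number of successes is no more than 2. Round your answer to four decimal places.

X ~ Binomial(12, 0.34); P(X ≤ 2) = Σ C(12,k) p^k (1−p)^(12−k) over k:
  k=0: C(12,0)·0.34^0·0.66^12 = 0.006832
  k=1: C(12,1)·0.34^1·0.66^11 = 0.042232
  k=2: C(12,2)·0.34^2·0.66^10 = 0.119658
Total = 0.168722

0.1687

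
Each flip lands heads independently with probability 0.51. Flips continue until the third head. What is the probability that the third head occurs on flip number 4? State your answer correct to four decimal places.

0.1950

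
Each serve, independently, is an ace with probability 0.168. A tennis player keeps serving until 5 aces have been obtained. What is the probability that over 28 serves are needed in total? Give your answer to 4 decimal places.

0.4819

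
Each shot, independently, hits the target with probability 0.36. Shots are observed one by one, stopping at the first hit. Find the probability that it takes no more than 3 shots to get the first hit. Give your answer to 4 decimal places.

0.7379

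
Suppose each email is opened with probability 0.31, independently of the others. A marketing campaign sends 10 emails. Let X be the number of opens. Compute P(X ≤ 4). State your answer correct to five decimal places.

0.83205

X ~ Binomial(10, 0.31); P(X ≤ 4) = Σ C(10,k) p^k (1−p)^(10−k) over k:
  k=0: C(10,0)·0.31^0·0.69^10 = 0.0244619
  k=1: C(10,1)·0.31^1·0.69^9 = 0.1099015
  k=2: C(10,2)·0.31^2·0.69^8 = 0.2221921
  k=3: C(10,3)·0.31^3·0.69^7 = 0.2662012
  k=4: C(10,4)·0.31^4·0.69^6 = 0.2092958
Total = 0.8320525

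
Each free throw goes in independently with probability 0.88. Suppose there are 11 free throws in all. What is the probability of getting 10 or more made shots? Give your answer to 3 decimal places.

0.613

X ~ Binomial(11, 0.88); P(X ≥ 10) = Σ C(11,k) p^k (1−p)^(11−k) over k:
  k=10: C(11,10)·0.88^10·0.12^1 = 0.36762
  k=11: C(11,11)·0.88^11·0.12^0 = 0.24508
Total = 0.61270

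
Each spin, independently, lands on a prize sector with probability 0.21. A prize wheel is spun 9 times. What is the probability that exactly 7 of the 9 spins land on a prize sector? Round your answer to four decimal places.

0.0004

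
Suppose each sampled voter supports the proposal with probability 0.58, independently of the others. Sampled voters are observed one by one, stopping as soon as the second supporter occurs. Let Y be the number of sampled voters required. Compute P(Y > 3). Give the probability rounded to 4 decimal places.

0.3810

Needing more than 3 sampled voters ⇔ fewer than 2 successes in the first 3. With X ~ Binomial(3, 0.58), P(Y > 3) = P(X ≤ 1).
  k=0: C(3,0)·0.58^0·0.42^3 = 0.074088
  k=1: C(3,1)·0.58^1·0.42^2 = 0.306936
P(X ≤ 1) = 0.381024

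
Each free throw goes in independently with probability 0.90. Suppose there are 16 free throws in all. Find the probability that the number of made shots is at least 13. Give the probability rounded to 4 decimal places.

X ~ Binomial(16, 0.90); P(X ≥ 13) = Σ C(16,k) p^k (1−p)^(16−k) over k:
  k=13: C(16,13)·0.90^13·0.10^3 = 0.142344
  k=14: C(16,14)·0.90^14·0.10^2 = 0.274522
  k=15: C(16,15)·0.90^15·0.10^1 = 0.329426
  k=16: C(16,16)·0.90^16·0.10^0 = 0.185302
Total = 0.931594

0.9316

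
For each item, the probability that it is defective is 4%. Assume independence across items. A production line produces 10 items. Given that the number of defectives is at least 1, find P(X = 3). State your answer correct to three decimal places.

0.017

X ~ Binomial(10, 0.04). Want P(X=3 | X≥1) = P(X=3) / P(X≥1).
P(X=3) = C(10,3)·0.04^3·0.96^7 = 0.00577
P(X≥1) = 1 − 0.66483 = 0.33517
Ratio = 0.00577 / 0.33517 = 0.01722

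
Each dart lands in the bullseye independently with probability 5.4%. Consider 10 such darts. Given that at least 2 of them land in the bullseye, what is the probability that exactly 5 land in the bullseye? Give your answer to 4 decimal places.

X ~ Binomial(10, 0.054). Want P(X=5 | X≥2) = P(X=5) / P(X≥2).
P(X=5) = C(10,5)·0.054^5·0.946^5 = 0.000088
P(X≥2) = 1 − 0.573999 − 0.327653 = 0.098348
Ratio = 0.000088 / 0.098348 = 0.000891

0.0009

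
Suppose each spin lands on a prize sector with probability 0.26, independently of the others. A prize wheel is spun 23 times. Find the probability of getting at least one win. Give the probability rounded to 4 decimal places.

0.9990

P(at least one) = 1 − P(none) = 1 − (1 − 0.26)^23
= 1 − 0.000982 = 0.999018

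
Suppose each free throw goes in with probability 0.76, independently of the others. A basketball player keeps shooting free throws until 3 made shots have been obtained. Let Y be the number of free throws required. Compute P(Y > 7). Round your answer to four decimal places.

Needing more than 7 free throws ⇔ fewer than 3 successes in the first 7. With X ~ Binomial(7, 0.76), P(Y > 7) = P(X ≤ 2).
  k=0: C(7,0)·0.76^0·0.24^7 = 0.000046
  k=1: C(7,1)·0.76^1·0.24^6 = 0.001017
  k=2: C(7,2)·0.76^2·0.24^5 = 0.009658
P(X ≤ 2) = 0.010721

0.0107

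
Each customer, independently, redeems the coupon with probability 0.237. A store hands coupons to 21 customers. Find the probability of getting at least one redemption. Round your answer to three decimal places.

0.997

P(at least one) = 1 − P(none) = 1 − (1 − 0.237)^21
= 1 − 0.00341 = 0.99659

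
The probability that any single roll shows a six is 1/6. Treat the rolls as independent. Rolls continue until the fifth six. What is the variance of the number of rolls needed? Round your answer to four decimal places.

Y = total rolls until the fifth success; negative binomial with r=5, p=0.166667.
Var(Y) = r(1−p)/p² = 5·0.833333 / 0.166667² = 150.000000

150.0000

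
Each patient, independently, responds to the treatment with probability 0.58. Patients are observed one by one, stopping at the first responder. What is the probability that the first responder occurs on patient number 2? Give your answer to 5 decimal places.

0.24360

Geometric (trials to first success), p = 0.58.
P(Y = 2) = (1−p)^1 · p = 0.42 · 0.58 = 0.2436000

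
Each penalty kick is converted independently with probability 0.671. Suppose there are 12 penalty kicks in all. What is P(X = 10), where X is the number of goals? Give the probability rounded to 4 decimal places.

X ~ Binomial(n=12, p=0.671).
P(X=10) = C(12,10) · p^10 · (1−p)^2
= 66 · 0.018502 · 0.10824 = 0.132179

0.1322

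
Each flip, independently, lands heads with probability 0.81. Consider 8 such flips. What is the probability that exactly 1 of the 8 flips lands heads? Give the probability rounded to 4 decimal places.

X ~ Binomial(n=8, p=0.81).
P(X=1) = C(8,1) · p^1 · (1−p)^7
= 8 · 0.81 · 8.9387e-06 = 0.000058

0.0001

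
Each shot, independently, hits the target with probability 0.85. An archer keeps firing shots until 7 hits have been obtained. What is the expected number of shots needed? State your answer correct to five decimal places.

Y = total shots until the seventh success; negative binomial with r=7, p=0.85.
E[Y] = r / p = 7 / 0.85 = 8.2352941

8.23529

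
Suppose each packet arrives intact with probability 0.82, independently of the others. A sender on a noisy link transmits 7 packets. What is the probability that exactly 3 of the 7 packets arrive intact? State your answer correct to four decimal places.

0.0203

X ~ Binomial(n=7, p=0.82).
P(X=3) = C(7,3) · p^3 · (1−p)^4
= 35 · 0.55137 · 0.0010498 = 0.020258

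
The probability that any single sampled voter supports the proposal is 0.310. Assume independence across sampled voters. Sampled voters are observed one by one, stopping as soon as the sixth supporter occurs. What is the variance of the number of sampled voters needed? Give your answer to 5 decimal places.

Y = total sampled voters until the sixth success; negative binomial with r=6, p=0.31.
Var(Y) = r(1−p)/p² = 6·0.69 / 0.31² = 43.0801249

43.08012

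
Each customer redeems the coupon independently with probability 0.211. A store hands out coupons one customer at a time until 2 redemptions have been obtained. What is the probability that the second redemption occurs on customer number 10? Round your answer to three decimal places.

0.060

Y = trial on which the second success occurs; negative binomial, r=2, p=0.211.
P(Y=10) = C(9,1) · p^2 · (1−p)^8
= 9 · 0.044521 · 0.15018 = 0.06018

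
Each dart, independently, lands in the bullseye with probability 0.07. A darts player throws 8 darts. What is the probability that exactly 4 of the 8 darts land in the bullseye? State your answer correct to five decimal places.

0.00126

X ~ Binomial(n=8, p=0.07).
P(X=4) = C(8,4) · p^4 · (1−p)^4
= 70 · 2.401e-05 · 0.74805 = 0.0012573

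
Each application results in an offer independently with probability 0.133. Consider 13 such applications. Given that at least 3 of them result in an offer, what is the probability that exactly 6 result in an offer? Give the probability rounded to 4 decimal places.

0.0143

X ~ Binomial(13, 0.133). Want P(X=6 | X≥3) = P(X=6) / P(X≥3).
P(X=6) = C(13,6)·0.133^6·0.867^7 = 0.003498
P(X≥3) = 1 − 0.156404 − 0.311906 − 0.287083 = 0.244606
Ratio = 0.003498 / 0.244606 = 0.014299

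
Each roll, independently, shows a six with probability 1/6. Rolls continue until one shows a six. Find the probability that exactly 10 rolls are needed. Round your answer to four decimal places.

Geometric (trials to first success), p = 0.166667.
P(Y = 10) = (1−p)^9 · p = 0.19381 · 0.166667 = 0.032301

0.0323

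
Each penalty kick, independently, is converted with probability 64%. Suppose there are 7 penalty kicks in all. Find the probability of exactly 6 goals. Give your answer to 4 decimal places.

X ~ Binomial(n=7, p=0.64).
P(X=6) = C(7,6) · p^6 · (1−p)^1
= 7 · 0.068719 · 0.36 = 0.173173

0.1732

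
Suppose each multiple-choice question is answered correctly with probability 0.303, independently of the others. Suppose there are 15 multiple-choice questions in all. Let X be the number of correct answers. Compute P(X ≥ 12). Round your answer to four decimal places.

0.0001

X ~ Binomial(15, 0.303); P(X ≥ 12) = Σ C(15,k) p^k (1−p)^(15−k) over k:
  k=12: C(15,12)·0.303^12·0.697^3 = 0.000092
  k=13: C(15,13)·0.303^13·0.697^2 = 0.000009
  k=14: C(15,14)·0.303^14·0.697^1 = 0.000001
  k=15: C(15,15)·0.303^15·0.697^0 = 0.000000
Total = 0.000102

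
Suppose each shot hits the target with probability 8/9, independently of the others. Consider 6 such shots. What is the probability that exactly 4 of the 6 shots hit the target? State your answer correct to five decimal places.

0.11561

X ~ Binomial(n=6, p=0.888889).
P(X=4) = C(6,4) · p^4 · (1−p)^2
= 15 · 0.6243 · 0.012346 = 0.1156102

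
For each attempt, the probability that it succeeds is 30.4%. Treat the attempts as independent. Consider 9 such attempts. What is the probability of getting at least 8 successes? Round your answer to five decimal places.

X ~ Binomial(9, 0.304); P(X ≥ 8) = Σ C(9,k) p^k (1−p)^(9−k) over k:
  k=8: C(9,8)·0.304^8·0.696^1 = 0.0004569
  k=9: C(9,9)·0.304^9·0.696^0 = 0.0000222
Total = 0.0004791

0.00048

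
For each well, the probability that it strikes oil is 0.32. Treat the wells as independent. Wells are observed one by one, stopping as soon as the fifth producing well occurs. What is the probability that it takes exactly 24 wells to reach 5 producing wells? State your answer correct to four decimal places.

0.0195

Y = trial on which the fifth success occurs; negative binomial, r=5, p=0.32.
P(Y=24) = C(23,4) · p^5 · (1−p)^19
= 8855 · 0.0033554 · 0.00065716 = 0.019526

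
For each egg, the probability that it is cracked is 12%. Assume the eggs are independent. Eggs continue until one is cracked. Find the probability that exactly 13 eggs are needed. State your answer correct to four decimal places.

0.0259

Geometric (trials to first success), p = 0.12.
P(Y = 13) = (1−p)^12 · p = 0.21567 · 0.12 = 0.025881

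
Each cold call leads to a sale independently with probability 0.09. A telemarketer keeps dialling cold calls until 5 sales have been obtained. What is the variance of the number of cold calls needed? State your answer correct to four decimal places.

Y = total cold calls until the fifth success; negative binomial with r=5, p=0.09.
Var(Y) = r(1−p)/p² = 5·0.91 / 0.09² = 561.728395

561.7284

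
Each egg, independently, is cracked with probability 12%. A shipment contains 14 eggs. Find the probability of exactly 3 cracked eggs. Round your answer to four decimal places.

0.1542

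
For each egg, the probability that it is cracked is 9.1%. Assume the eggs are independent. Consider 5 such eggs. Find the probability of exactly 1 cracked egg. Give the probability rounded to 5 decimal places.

0.31065

X ~ Binomial(n=5, p=0.091).
P(X=1) = C(5,1) · p^1 · (1−p)^4
= 5 · 0.091 · 0.68274 = 0.3106468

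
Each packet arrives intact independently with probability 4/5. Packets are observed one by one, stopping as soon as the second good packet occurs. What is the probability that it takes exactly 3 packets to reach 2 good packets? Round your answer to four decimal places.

0.2560

Y = trial on which the second success occurs; negative binomial, r=2, p=0.80.
P(Y=3) = C(2,1) · p^2 · (1−p)^1
= 2 · 0.64 · 0.2 = 0.256000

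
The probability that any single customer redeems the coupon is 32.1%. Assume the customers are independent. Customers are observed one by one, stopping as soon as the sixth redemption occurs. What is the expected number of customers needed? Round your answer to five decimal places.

Y = total customers until the sixth success; negative binomial with r=6, p=0.321.
E[Y] = r / p = 6 / 0.321 = 18.6915888

18.69159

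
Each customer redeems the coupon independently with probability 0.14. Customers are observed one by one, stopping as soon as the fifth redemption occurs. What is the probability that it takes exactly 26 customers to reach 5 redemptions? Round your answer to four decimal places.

0.0287

Y = trial on which the fifth success occurs; negative binomial, r=5, p=0.14.
P(Y=26) = C(25,4) · p^5 · (1−p)^21
= 12650 · 5.3782e-05 · 0.042118 = 0.028655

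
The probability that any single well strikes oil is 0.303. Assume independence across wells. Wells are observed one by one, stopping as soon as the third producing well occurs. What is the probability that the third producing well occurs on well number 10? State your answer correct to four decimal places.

0.0800

Y = trial on which the third success occurs; negative binomial, r=3, p=0.303.
P(Y=10) = C(9,2) · p^3 · (1−p)^7
= 36 · 0.027818 · 0.079915 = 0.080031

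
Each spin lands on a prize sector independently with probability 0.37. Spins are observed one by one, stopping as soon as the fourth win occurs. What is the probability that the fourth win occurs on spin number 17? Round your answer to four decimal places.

Y = trial on which the fourth success occurs; negative binomial, r=4, p=0.37.
P(Y=17) = C(16,3) · p^4 · (1−p)^13
= 560 · 0.018742 · 0.0024628 = 0.025848

0.0258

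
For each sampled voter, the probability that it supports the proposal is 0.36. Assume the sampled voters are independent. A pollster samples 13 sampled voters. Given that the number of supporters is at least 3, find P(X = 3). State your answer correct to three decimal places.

X ~ Binomial(13, 0.36). Want P(X=3 | X≥3) = P(X=3) / P(X≥3).
P(X=3) = C(13,3)·0.36^3·0.64^10 = 0.15384
P(X≥3) = 1 − 0.00302 − 0.02210 − 0.07459 = 0.90029
Ratio = 0.15384 / 0.90029 = 0.17088

0.171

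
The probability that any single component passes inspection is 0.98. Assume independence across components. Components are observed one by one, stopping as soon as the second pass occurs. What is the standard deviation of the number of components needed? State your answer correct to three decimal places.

0.204

Y = total components until the second success; negative binomial with r=2, p=0.98.
SD(Y) = √[r(1−p)/p²] = √(0.04165) = 0.20408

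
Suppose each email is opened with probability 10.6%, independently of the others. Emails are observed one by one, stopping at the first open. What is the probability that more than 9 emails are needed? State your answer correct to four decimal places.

0.3648

Y = number of emails to the first success; geometric, p = 0.106.
P(Y > 9) = P(first 9 all fail) = (1−p)^9 = 0.364786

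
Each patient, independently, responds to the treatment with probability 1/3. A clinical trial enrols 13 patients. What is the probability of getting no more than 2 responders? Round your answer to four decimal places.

X ~ Binomial(13, 0.333333); P(X ≤ 2) = Σ C(13,k) p^k (1−p)^(13−k) over k:
  k=0: C(13,0)·0.333333^0·0.666667^13 = 0.005138
  k=1: C(13,1)·0.333333^1·0.666667^12 = 0.033399
  k=2: C(13,2)·0.333333^2·0.666667^11 = 0.100196
Total = 0.138732

0.1387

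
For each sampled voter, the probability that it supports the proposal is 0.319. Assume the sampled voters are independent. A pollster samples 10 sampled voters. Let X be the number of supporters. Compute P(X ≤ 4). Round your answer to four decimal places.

X ~ Binomial(10, 0.319); P(X ≤ 4) = Σ C(10,k) p^k (1−p)^(10−k) over k:
  k=0: C(10,0)·0.319^0·0.681^10 = 0.021452
  k=1: C(10,1)·0.319^1·0.681^9 = 0.100488
  k=2: C(10,2)·0.319^2·0.681^8 = 0.211822
  k=3: C(10,3)·0.319^3·0.681^7 = 0.264596
  k=4: C(10,4)·0.319^4·0.681^6 = 0.216903
Total = 0.815261

0.8153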